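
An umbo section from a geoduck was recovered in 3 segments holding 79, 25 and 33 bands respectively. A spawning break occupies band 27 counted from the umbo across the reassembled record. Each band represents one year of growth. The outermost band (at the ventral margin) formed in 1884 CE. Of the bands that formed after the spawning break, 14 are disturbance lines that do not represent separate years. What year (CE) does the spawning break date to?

1788 CE

Total bands = 79 + 25 + 33 = 137.
The spawning break sits at band 27 from the umbo, so 137 − 27 = 110 bands formed after it.
110 − 14 false = 96 true bands after the spawning break.
Counting back 96 years from 1884 CE places the spawning break in 1884 − 96 = 1788 CE.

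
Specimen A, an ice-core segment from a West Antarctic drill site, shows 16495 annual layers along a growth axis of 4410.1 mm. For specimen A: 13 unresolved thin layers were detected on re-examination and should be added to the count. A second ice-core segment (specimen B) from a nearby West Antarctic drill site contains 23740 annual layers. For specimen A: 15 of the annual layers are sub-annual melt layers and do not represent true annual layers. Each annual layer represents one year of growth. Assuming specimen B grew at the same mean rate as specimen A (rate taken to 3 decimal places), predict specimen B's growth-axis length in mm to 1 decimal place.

Specimen A: after corrections the count is 16495 − 15 + 13 = 16493 annual layers.
A: 4410.1 mm over 16493 years gives 4410.1 / 16493 ≈ 0.267 mm per year.
Length of B = 0.267 × 23740 = 6338.6 mm.

6338.6 mm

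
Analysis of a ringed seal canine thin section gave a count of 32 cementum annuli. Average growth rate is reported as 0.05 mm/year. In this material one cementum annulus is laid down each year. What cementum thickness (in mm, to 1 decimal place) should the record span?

32 years of growth are recorded.
Length ≈ 0.05 × 32 = 1.6 mm.

1.6 mm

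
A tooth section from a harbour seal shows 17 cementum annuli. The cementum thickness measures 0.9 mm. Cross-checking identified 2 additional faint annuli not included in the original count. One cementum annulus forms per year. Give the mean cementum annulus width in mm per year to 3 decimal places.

Adjusted count: 17 + 2 = 19 cementum annuli.
Extension rate ≈ 0.9 / 19 = 0.047 mm per year.

0.047 mm per year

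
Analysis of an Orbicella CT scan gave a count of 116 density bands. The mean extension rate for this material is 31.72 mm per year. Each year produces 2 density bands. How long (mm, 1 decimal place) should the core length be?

116 density bands at 2 per year is 116 / 2 = 58 years.
Predicted length = 31.72 mm/year × 58 years = 1839.8 mm.

1839.8 mm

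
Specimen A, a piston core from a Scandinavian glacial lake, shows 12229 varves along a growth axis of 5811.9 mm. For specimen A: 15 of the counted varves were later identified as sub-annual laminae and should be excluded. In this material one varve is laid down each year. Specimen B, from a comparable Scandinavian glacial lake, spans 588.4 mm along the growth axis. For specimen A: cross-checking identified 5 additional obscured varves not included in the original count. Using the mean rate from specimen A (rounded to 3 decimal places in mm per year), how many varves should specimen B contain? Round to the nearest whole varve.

Specimen A: correcting the raw count gives 12229 − 15 + 5 = 12219 true varves.
A: Extension rate ≈ 5811.9 / 12219 = 0.476 mm/yr.
B spans 588.4 / 0.476 = 1236.13 years ≈ 1236 varves.

1236 varves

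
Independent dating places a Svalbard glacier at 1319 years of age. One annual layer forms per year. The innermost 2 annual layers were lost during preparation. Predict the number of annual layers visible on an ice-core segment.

1317 annual layers

One annual layer per year gives 1319 annual layers over 1319 years.
1319 − 2 missed = 1317 annual layers expected in the prepared section.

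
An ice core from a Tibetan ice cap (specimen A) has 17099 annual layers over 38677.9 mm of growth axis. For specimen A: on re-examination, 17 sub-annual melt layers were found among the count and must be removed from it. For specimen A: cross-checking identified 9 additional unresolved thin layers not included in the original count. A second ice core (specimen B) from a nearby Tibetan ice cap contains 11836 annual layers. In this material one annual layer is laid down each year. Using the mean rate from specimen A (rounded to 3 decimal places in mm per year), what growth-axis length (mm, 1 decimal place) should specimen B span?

26784.9 mm

Specimen A: true annual layer count = 17099 − 17 + 9 = 17091.
A: Extension rate ≈ 38677.9 / 17091 = 2.263 mm/year.
Length of B = 2.263 × 11836 = 26784.9 mm.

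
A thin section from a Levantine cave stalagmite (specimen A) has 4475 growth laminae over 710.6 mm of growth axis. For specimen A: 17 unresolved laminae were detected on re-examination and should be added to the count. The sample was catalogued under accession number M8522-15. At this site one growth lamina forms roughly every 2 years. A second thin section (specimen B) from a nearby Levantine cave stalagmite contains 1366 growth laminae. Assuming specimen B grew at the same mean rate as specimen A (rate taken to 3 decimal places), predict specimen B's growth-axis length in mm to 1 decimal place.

215.8 mm

Specimen A: adjusted count: 4475 + 17 = 4492 growth laminae.
Specimen A: multiplying by 2 years per growth lamina: 4492 × 2 = 8984 years.
A: 710.6 mm over 8984 years gives 710.6 / 8984 ≈ 0.079 mm/yr.
Specimen B: 1366 growth laminae at 2 years each span 1366 × 2 = 2732 years. B's length ≈ 0.079 × 2732 = 215.8 mm.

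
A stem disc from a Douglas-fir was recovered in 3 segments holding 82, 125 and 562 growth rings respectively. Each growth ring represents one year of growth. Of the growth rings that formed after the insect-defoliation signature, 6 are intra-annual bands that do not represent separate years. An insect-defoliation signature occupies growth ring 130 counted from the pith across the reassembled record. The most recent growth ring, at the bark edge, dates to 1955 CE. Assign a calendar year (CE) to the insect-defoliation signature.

Total growth rings = 82 + 125 + 562 = 769.
The insect-defoliation signature sits at growth ring 130 from the pith, so 769 − 130 = 639 growth rings formed after it.
639 − 6 false = 633 true growth rings after the insect-defoliation signature.
The growth ring at the bark edge is 1955 CE, so the insect-defoliation signature dates to 1955 − 633 = 1322 CE.

1322 CE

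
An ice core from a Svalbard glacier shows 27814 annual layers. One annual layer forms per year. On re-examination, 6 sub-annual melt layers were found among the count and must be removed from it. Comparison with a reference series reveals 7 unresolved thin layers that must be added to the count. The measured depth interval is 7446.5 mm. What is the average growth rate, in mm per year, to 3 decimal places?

True annual layer count = 27814 − 6 + 7 = 27815.
Mean rate = 7446.5 mm / 27815 years ≈ 0.268 mm per year.

0.268 mm per year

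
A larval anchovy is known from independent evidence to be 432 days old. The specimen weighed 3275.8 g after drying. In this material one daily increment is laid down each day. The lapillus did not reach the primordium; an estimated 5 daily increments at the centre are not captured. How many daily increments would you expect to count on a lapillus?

At one daily increment per day, 432 days correspond to 432 daily increments.
Less the 5 uncaptured daily increments: 432 − 5 = 427.

427 daily increments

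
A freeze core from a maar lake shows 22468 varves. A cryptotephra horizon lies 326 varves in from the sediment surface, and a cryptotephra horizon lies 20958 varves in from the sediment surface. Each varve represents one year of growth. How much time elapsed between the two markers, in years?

20632 yr

20958 − 326 = 20632 varves lie between the two events.
At one varve per year, 20632 years elapsed between them.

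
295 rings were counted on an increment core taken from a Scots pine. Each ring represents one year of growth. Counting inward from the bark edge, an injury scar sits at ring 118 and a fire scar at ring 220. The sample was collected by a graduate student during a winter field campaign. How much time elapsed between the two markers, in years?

220 − 118 = 102 rings lie between the two events.
One ring per year makes the interval 102 years.

102 years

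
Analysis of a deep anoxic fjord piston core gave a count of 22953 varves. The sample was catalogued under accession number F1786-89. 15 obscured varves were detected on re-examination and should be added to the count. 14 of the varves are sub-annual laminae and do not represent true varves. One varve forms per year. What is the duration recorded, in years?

Correcting the raw count gives 22953 − 14 + 15 = 22954 true varves.
At one varve per year, that is 22954 years.

22954 years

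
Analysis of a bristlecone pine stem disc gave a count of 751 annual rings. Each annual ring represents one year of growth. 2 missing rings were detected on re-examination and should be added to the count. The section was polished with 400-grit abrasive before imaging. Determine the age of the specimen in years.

Adjusted count: 751 + 2 = 753 annual rings.
With a one-to-one annual ring periodicity this is 753 years.

753 yr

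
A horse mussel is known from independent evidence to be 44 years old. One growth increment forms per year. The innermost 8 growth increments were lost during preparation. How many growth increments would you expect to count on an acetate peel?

Expected growth increments over 44 years: 44.
Less the 8 uncaptured growth increments: 44 − 8 = 36.

36 growth increments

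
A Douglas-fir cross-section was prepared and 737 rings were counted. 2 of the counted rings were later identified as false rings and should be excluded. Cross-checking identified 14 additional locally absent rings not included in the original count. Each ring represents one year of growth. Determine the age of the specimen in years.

749 years

True ring count = 737 − 2 + 14 = 749.
At one ring per year, that is 749 years.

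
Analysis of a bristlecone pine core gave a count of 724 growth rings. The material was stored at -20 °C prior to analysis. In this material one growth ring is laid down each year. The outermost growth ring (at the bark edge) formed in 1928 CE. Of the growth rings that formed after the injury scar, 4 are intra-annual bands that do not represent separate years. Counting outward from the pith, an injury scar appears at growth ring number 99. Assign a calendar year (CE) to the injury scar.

1307 CE

Between growth ring 99 and the bark edge there are 724 − 99 = 625 growth rings.
Removing the 4 false growth rings leaves 625 − 4 = 621 true growth rings beyond the injury scar.
Counting back 621 years from 1928 CE places the injury scar in 1928 − 621 = 1307 CE.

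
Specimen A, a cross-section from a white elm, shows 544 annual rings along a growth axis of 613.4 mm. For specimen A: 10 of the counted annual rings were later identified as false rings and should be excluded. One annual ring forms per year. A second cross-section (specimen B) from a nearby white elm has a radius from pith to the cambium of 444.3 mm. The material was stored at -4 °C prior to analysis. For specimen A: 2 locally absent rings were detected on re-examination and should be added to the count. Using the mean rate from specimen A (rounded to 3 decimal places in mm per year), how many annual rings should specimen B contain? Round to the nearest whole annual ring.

388 annual rings

Specimen A: correcting the raw count gives 544 − 10 + 2 = 536 true annual rings.
A: Extension rate ≈ 613.4 / 536 = 1.144 mm/yr.
For B, 444.3 / 1.144 = 388.37 years ≈ 388 annual rings.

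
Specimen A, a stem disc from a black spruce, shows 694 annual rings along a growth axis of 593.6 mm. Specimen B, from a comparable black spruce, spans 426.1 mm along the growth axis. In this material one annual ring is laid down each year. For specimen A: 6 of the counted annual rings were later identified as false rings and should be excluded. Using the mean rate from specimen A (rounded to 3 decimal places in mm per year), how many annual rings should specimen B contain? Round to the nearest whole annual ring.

Specimen A: adjusted count: 694 − 6 = 688 annual rings.
A: Mean rate = 593.6 mm / 688 years ≈ 0.863 mm/year.
For B, 426.1 / 0.863 = 493.74 years ≈ 494 annual rings.

494 annual rings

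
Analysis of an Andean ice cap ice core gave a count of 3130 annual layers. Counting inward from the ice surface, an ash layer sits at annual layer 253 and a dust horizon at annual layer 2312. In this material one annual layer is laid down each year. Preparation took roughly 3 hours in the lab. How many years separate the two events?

Separation: 2312 − 253 = 2059 annual layers.
One annual layer per year makes the interval 2059 years.

2059 yr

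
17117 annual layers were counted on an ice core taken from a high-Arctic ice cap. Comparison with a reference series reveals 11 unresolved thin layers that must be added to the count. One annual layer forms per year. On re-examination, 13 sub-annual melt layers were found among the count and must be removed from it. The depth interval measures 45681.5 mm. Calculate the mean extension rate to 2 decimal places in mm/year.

After corrections the count is 17117 − 13 + 11 = 17115 annual layers.
Mean rate = 45681.5 mm / 17115 years ≈ 2.67 mm/year.

2.67 mm/year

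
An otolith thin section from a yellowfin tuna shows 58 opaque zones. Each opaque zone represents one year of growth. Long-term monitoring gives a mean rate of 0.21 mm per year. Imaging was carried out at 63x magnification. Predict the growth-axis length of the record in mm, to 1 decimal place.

12.2 mm

58 years of growth are recorded.
Length ≈ 0.21 × 58 = 12.2 mm.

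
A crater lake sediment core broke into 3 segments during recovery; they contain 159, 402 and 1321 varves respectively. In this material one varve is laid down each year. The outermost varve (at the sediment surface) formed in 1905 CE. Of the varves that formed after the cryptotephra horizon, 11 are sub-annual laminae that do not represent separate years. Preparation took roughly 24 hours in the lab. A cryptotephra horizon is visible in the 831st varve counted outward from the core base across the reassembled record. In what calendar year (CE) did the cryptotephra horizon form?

865 CE

Total varves = 159 + 402 + 1321 = 1882.
1882 − 831 = 1051 varves lie beyond the cryptotephra horizon toward the sediment surface.
1051 − 11 false = 1040 true varves after the cryptotephra horizon.
1905 − 1040 = 865 CE.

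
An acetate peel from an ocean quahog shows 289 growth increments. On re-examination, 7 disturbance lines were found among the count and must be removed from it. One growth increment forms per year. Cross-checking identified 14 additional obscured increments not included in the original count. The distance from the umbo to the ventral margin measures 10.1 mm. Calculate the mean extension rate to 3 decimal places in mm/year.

0.034 mm/year

Correcting the raw count gives 289 − 7 + 14 = 296 true growth increments.
Extension rate ≈ 10.1 / 296 = 0.034 mm/year.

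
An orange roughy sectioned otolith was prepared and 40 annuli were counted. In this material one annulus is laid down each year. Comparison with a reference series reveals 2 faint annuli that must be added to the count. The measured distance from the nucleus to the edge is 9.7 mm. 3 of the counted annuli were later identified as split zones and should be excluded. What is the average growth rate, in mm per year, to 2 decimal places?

After corrections the count is 40 − 3 + 2 = 39 annuli.
Extension rate ≈ 9.7 / 39 = 0.25 mm per year.

0.25 mm per year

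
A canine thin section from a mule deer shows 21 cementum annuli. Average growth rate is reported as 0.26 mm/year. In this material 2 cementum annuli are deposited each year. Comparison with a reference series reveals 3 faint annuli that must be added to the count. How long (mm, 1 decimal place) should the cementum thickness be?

After corrections the count is 21 + 3 = 24 cementum annuli.
24 cementum annuli at 2 per year is 24 / 2 = 12 years.
Predicted length = 0.26 mm/year × 12 years = 3.1 mm.

3.1 mm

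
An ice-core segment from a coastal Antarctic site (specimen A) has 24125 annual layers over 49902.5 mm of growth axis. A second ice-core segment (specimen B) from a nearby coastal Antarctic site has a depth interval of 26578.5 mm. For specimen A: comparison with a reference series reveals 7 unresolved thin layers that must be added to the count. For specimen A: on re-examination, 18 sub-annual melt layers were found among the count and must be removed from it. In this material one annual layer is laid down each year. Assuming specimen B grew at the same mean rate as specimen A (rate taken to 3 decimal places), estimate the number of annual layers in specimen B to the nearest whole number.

Specimen A: correcting the raw count gives 24125 − 18 + 7 = 24114 true annual layers.
A: Extension rate ≈ 49902.5 / 24114 = 2.069 mm/yr.
B spans 26578.5 / 2.069 = 12846.06 years ≈ 12846 annual layers.

12846 annual layers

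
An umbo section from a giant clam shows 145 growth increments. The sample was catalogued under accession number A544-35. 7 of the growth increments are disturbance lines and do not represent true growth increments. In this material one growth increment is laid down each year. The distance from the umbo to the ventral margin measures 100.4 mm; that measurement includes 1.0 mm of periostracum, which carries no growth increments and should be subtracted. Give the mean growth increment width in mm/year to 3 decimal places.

0.720 mm/year

True growth increment count = 145 − 7 = 138.
Net length = 100.4 − 1.0 = 99.4 mm.
Extension rate ≈ 99.4 / 138 = 0.720 mm/year.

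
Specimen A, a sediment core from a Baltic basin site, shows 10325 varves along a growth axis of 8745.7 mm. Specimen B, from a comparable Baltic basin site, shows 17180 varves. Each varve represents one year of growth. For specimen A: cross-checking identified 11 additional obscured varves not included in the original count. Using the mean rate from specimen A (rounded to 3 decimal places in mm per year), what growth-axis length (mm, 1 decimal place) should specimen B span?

14534.3 mm

Specimen A: correcting the raw count gives 10325 + 11 = 10336 true varves.
A: 8745.7 mm over 10336 years gives 8745.7 / 10336 ≈ 0.846 mm per year.
For B, 0.846 mm/year × 17180 years = 14534.3 mm.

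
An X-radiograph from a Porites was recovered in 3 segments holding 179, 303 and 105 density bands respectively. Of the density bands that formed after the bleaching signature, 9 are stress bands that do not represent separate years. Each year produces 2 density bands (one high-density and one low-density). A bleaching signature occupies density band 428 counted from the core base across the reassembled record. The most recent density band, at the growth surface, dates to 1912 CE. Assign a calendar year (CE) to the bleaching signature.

Total density bands = 179 + 303 + 105 = 587.
The bleaching signature sits at density band 428 from the core base, so 587 − 428 = 159 density bands formed after it.
159 − 9 false = 150 true density bands after the bleaching signature.
Dividing by 2 density bands per year: 150 / 2 = 75 years.
Counting back 75 years from 1912 CE places the bleaching signature in 1912 − 75 = 1837 CE.

1837 CE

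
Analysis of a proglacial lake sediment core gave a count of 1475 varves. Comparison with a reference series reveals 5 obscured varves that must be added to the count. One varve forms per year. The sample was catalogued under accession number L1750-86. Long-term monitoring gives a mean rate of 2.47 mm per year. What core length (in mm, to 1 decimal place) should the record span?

3655.6 mm

True varve count = 1475 + 5 = 1480.
1480 years at 2.47 mm/year gives 2.47 × 1480 = 3655.6 mm.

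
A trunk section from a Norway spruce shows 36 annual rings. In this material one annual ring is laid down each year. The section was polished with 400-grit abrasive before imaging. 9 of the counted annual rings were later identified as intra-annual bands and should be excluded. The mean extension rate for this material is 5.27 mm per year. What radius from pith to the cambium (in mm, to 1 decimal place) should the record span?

142.3 mm

True annual ring count = 36 − 9 = 27.
Predicted length = 5.27 mm/year × 27 years = 142.3 mm.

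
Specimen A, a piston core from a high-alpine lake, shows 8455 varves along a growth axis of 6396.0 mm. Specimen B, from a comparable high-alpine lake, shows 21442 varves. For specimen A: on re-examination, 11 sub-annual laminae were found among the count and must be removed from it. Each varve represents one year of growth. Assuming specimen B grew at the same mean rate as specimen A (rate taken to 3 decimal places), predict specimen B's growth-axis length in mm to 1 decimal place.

16231.6 mm

Specimen A: correcting the raw count gives 8455 − 11 = 8444 true varves.
A: 6396.0 mm over 8444 years gives 6396.0 / 8444 ≈ 0.757 mm per year.
For B, 0.757 mm/year × 21442 years = 16231.6 mm.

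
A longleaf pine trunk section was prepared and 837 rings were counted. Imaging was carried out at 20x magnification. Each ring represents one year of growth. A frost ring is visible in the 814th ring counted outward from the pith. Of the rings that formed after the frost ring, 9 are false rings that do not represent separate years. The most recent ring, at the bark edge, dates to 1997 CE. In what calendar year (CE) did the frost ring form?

837 − 814 = 23 rings lie beyond the frost ring toward the bark edge.
Excluding 9 false rings: 23 − 9 = 14.
1997 − 14 = 1983 CE.

1983 CE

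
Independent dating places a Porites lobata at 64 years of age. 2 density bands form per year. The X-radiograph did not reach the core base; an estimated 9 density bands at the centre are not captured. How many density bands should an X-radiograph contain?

119 density bands

64 years at 2 density bands per year gives 64 × 2 = 128 density bands.
128 − 9 missed = 119 density bands expected in the prepared section.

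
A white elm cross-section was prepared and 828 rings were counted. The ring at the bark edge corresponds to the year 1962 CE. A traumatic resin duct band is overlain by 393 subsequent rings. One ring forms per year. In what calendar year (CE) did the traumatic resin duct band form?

1569 CE

393 rings formed after the traumatic resin duct band.
Counting back 393 years from 1962 CE places the traumatic resin duct band in 1962 − 393 = 1569 CE.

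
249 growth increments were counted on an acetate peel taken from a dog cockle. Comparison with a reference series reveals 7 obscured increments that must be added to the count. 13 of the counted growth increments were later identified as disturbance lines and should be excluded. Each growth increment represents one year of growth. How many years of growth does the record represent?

Adjusted count: 249 − 13 + 7 = 243 growth increments.
One growth increment per year makes the duration 243 years.

243 years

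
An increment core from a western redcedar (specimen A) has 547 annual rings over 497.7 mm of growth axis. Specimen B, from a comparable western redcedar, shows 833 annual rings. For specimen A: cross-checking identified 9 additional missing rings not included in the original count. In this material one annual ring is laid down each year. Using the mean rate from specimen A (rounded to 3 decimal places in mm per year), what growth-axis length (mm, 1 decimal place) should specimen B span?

745.5 mm

Specimen A: adjusted count: 547 + 9 = 556 annual rings.
A: Mean rate = 497.7 mm / 556 years ≈ 0.895 mm/yr.
For B, 0.895 mm/year × 833 years = 745.5 mm.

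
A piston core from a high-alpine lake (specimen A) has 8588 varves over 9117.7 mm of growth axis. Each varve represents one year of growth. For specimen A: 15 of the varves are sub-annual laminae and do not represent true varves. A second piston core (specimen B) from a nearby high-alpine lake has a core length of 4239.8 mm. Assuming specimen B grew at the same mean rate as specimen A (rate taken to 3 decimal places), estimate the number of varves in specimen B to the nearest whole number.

Specimen A: after corrections the count is 8588 − 15 = 8573 varves.
A: Mean rate = 9117.7 mm / 8573 years ≈ 1.064 mm/year.
B spans 4239.8 / 1.064 = 3984.77 years ≈ 3985 varves.

3985 varves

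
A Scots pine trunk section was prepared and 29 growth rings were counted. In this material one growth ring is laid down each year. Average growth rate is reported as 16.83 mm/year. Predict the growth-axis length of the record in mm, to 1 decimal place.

488.1 mm

29 years of growth are recorded.
Length ≈ 16.83 × 29 = 488.1 mm.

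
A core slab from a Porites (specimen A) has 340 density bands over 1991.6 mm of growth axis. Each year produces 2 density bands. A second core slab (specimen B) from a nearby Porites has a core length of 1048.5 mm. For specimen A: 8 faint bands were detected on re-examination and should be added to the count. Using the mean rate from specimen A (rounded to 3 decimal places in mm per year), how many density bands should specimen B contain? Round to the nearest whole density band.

Specimen A: correcting the raw count gives 340 + 8 = 348 true density bands.
Specimen A: with 2 density bands per year, 348 / 2 = 174 years.
A: Extension rate ≈ 1991.6 / 174 = 11.446 mm/year.
For B, 1048.5 / 11.446 = 91.60 years; at 2 density bands per year that is 91.60 × 2 ≈ 183 density bands.

183 density bands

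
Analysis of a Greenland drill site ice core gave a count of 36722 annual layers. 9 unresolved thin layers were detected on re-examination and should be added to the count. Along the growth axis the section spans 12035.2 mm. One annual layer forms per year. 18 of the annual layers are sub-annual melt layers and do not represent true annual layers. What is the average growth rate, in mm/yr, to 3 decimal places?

0.328 mm/yr

After corrections the count is 36722 − 18 + 9 = 36713 annual layers.
12035.2 mm over 36713 years gives 12035.2 / 36713 ≈ 0.328 mm/yr.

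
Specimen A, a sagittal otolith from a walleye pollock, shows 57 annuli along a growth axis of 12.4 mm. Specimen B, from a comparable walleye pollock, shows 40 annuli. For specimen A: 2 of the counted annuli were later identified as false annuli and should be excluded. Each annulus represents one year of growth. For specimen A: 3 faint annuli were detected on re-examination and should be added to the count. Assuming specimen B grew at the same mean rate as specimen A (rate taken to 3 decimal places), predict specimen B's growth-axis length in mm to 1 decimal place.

Specimen A: true annulus count = 57 − 2 + 3 = 58.
A: Mean rate = 12.4 mm / 58 years ≈ 0.214 mm/year.
B's length ≈ 0.214 × 40 = 8.6 mm.

8.6 mm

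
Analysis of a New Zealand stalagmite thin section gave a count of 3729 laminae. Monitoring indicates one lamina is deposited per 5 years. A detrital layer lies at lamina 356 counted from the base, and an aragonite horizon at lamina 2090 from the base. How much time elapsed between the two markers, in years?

Separation: 2090 − 356 = 1734 laminae.
1734 laminae at 5 years each span 1734 × 5 = 8670 years.

8670 years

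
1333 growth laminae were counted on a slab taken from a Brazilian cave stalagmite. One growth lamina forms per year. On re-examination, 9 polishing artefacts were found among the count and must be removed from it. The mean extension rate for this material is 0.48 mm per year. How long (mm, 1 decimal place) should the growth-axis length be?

635.5 mm

Correcting the raw count gives 1333 − 9 = 1324 true growth laminae.
Predicted length = 0.48 mm/year × 1324 years = 635.5 mm.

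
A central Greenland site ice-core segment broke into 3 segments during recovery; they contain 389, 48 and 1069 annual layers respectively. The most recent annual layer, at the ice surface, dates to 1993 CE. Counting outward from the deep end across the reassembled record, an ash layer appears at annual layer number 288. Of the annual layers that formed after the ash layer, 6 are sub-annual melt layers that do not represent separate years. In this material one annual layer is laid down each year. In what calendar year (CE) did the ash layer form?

781 CE

Total annual layers = 389 + 48 + 1069 = 1506.
The ash layer sits at annual layer 288 from the deep end, so 1506 − 288 = 1218 annual layers formed after it.
Excluding 6 false annual layers: 1218 − 6 = 1212.
Counting back 1212 years from 1993 CE places the ash layer in 1993 − 1212 = 781 CE.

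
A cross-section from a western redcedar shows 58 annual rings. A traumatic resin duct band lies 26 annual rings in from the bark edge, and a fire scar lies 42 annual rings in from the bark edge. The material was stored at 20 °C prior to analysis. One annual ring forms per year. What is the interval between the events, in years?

42 − 26 = 16 annual rings lie between the two events.
One annual ring per year makes the interval 16 years.

16 yr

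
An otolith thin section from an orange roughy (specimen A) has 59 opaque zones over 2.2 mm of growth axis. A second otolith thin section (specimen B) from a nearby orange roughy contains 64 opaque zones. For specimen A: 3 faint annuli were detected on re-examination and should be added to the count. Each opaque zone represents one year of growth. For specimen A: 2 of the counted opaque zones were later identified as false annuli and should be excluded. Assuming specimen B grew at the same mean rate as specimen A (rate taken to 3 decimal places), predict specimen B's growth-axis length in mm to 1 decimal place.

Specimen A: after corrections the count is 59 − 2 + 3 = 60 opaque zones.
A: Extension rate ≈ 2.2 / 60 = 0.037 mm/yr.
Length of B = 0.037 × 64 = 2.4 mm.

2.4 mm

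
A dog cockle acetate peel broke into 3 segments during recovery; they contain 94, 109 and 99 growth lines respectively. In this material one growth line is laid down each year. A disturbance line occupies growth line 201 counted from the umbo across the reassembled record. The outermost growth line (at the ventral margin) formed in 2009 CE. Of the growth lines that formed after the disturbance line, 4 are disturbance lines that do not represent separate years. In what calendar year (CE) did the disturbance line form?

1912 CE

Total growth lines = 94 + 109 + 99 = 302.
The disturbance line sits at growth line 201 from the umbo, so 302 − 201 = 101 growth lines formed after it.
101 − 4 false = 97 true growth lines after the disturbance line.
2009 − 97 = 1912 CE.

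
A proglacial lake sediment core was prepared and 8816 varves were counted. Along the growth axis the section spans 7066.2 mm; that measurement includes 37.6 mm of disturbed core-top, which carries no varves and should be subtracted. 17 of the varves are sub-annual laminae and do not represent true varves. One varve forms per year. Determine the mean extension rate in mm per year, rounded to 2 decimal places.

Correcting the raw count gives 8816 − 17 = 8799 true varves.
The growth record spans 7066.2 − 37.6 = 7028.6 mm.
Extension rate ≈ 7028.6 / 8799 = 0.80 mm per year.

0.80 mm per year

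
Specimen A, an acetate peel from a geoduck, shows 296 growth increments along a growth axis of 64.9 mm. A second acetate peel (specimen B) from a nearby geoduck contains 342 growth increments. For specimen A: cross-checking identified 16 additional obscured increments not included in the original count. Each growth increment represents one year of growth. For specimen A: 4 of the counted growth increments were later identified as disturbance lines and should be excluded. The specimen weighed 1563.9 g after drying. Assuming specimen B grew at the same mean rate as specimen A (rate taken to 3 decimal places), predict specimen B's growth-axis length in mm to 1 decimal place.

Specimen A: correcting the raw count gives 296 − 4 + 16 = 308 true growth increments.
A: 64.9 mm over 308 years gives 64.9 / 308 ≈ 0.211 mm/year.
For B, 0.211 mm/year × 342 years = 72.2 mm.

72.2 mm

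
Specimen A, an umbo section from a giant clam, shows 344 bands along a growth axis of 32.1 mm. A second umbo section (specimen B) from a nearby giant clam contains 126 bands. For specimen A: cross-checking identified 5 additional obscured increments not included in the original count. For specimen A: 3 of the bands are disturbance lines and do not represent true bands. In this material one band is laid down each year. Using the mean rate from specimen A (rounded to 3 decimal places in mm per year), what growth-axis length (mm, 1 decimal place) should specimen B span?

Specimen A: adjusted count: 344 − 3 + 5 = 346 bands.
A: Mean rate = 32.1 mm / 346 years ≈ 0.093 mm/yr.
For B, 0.093 mm/year × 126 years = 11.7 mm.

11.7 mm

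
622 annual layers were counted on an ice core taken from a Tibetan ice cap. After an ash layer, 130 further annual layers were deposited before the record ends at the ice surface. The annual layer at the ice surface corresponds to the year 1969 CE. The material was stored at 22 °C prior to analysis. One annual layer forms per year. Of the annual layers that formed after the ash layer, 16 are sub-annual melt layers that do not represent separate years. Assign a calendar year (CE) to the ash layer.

130 annual layers post-date the ash layer.
130 − 16 false = 114 true annual layers after the ash layer.
Counting back 114 years from 1969 CE places the ash layer in 1969 − 114 = 1855 CE.

1855 CE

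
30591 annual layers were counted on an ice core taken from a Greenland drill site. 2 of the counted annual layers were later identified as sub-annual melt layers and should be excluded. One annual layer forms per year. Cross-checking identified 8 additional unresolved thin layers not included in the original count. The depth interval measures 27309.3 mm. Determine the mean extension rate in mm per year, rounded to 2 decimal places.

0.89 mm per year

Correcting the raw count gives 30591 − 2 + 8 = 30597 true annual layers.
Extension rate ≈ 27309.3 / 30597 = 0.89 mm per year.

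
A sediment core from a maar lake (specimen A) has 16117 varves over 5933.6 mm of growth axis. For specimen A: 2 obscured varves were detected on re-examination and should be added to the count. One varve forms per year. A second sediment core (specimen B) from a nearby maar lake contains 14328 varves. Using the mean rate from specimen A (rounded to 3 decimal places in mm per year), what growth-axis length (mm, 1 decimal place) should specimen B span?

5272.7 mm

Specimen A: true varve count = 16117 + 2 = 16119.
A: 5933.6 mm over 16119 years gives 5933.6 / 16119 ≈ 0.368 mm per year.
Length of B = 0.368 × 14328 = 5272.7 mm.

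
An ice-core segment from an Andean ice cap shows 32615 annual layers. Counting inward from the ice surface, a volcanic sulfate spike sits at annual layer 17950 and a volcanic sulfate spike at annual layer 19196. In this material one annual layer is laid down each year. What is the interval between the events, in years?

1246 years

Separation: 19196 − 17950 = 1246 annual layers.
At one annual layer per year, 1246 years elapsed between them.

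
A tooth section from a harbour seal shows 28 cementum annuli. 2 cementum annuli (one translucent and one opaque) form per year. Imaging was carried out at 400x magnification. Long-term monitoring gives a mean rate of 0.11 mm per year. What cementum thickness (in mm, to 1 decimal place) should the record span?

With 2 cementum annuli per year, 28 / 2 = 14 years.
Length ≈ 0.11 × 14 = 1.5 mm.

1.5 mm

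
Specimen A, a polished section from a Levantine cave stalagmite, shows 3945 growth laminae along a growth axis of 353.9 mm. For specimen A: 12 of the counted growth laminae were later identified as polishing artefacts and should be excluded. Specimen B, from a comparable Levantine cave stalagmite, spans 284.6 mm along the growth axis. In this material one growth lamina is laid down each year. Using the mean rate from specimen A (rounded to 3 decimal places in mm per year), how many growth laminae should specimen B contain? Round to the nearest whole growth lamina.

3162 growth laminae

Specimen A: adjusted count: 3945 − 12 = 3933 growth laminae.
A: Mean rate = 353.9 mm / 3933 years ≈ 0.090 mm/year.
Specimen B: 284.6 mm / 0.090 mm per year = 3162.22 years ≈ 3162 growth laminae.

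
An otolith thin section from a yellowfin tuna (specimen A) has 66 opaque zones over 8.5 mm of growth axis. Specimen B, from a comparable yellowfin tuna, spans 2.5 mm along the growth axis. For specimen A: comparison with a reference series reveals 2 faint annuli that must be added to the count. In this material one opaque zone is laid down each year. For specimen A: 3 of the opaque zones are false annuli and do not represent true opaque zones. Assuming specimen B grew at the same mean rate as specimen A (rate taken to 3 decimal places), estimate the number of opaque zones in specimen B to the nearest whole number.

19 opaque zones

Specimen A: adjusted count: 66 − 3 + 2 = 65 opaque zones.
A: 8.5 mm over 65 years gives 8.5 / 65 ≈ 0.131 mm/yr.
For B, 2.5 / 0.131 = 19.08 years ≈ 19 opaque zones.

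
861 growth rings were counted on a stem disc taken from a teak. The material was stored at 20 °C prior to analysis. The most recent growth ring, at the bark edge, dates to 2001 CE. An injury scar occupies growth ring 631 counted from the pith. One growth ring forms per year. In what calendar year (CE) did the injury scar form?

1771 CE

Between growth ring 631 and the bark edge there are 861 − 631 = 230 growth rings.
The growth ring at the bark edge is 2001 CE, so the injury scar dates to 2001 − 230 = 1771 CE.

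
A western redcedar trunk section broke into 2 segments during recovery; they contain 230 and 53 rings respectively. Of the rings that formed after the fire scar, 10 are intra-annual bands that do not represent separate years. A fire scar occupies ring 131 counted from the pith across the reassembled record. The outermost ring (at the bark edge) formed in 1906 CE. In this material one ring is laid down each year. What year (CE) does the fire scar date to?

Total rings = 230 + 53 = 283.
283 − 131 = 152 rings lie beyond the fire scar toward the bark edge.
Excluding 10 false rings: 152 − 10 = 142.
1906 − 142 = 1764 CE.

1764 CE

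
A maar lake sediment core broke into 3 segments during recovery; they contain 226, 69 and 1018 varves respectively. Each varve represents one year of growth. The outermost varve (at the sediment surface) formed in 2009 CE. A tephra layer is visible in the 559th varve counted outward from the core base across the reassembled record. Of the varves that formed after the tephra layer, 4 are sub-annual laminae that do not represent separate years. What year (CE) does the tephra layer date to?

1259 CE

Total varves = 226 + 69 + 1018 = 1313.
The tephra layer sits at varve 559 from the core base, so 1313 − 559 = 754 varves formed after it.
Excluding 4 false varves: 754 − 4 = 750.
Counting back 750 years from 2009 CE places the tephra layer in 2009 − 750 = 1259 CE.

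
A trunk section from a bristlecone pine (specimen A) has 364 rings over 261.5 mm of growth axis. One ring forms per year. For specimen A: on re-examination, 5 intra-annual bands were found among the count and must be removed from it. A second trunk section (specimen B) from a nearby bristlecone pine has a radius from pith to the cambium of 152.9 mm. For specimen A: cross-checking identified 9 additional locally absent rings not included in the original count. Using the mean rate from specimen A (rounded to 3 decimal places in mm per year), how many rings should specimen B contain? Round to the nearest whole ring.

215 rings

Specimen A: after corrections the count is 364 − 5 + 9 = 368 rings.
A: Mean rate = 261.5 mm / 368 years ≈ 0.711 mm/yr.
B spans 152.9 / 0.711 = 215.05 years ≈ 215 rings.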